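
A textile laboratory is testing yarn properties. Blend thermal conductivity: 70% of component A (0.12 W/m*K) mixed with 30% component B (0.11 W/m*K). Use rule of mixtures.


Formula: Blend property = (fraction_A * property_A) + (fraction_B * property_B)
Step 1: Contribution A = 70/100 * 0.12 W/m*K = 0.084 W/m*K
Step 2: Contribution B = 30/100 * 0.11 W/m*K = 0.033 W/m*K
Step 3: Blend thermal conductivity = 0.084 + 0.033 = 0.117 W/m*K

0.117 W/m*K


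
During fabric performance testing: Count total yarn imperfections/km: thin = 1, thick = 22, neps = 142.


Formula: Total = thin places + thick places + neps
Total = 1 + 22 + 142
Total = 165 imperfections/km

165 imperfections/km


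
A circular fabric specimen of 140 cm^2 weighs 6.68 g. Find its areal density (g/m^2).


Formula: GSM = mass_g / area_m2
Step 1: Convert area: 140 cm^2 = 140 / 10000 = 0.014 m^2
Step 2: GSM = 6.68 g / 0.014 m^2 = 477.1 g/m^2

477.1 g/m^2


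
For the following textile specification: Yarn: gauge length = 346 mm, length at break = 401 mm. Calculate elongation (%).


Formula: Elongation (%) = ((L_break - L0) / L0) * 100
Step 1: Extension = 401 - 346 = 55 mm
Step 2: Elongation = (55 / 346) * 100
Step 3: Elongation = 0.15896 * 100 = 15.896% ≈ 15.9%

15.9%


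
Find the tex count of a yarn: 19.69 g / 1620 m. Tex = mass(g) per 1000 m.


Formula: Tex = (mass_g / length_m) * 1000
Substituting: Tex = (19.69 / 1620) * 1000
Intermediate: 19.69 / 1620 = 0.01215432 g/m
Tex = 0.01215432 * 1000 = 12.15 tex

12.15 tex


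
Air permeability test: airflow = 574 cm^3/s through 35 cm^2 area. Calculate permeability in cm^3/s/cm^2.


Formula: Air Permeability = Airflow / Test Area
AP = 574 cm^3/s / 35 cm^2
AP = 16.4 cm^3/s/cm^2

16.4 cm^3/s/cm^2


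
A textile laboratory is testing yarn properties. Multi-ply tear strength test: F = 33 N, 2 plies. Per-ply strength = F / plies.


Formula: Per-ply strength = Total force / Number of plies
Per-ply = 33 N / 2
Per-ply = 16.5 N

16.5 N


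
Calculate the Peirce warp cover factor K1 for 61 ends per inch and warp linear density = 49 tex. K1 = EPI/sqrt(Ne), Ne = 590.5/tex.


Formula: K1 = EPI / sqrt(Ne), with Ne = 590.5 / tex_warp
Step 1: Ne = 590.5 / 49 = 12.051
Step 2: sqrt(Ne) = sqrt(12.051) = 3.4715
Step 3: K1 = 61 / 3.4715 = 17.6

17.6


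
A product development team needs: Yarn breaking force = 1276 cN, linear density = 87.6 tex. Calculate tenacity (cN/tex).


Formula: Tenacity = Breaking force / Linear density
Tenacity = 1276 cN / 87.6 tex
Tenacity = 14.57 cN/tex

14.57 cN/tex


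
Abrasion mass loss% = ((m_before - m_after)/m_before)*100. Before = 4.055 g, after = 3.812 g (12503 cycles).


Formula: Mass loss% = ((m_before - m_after) / m_before) * 100
Step 1: Mass loss = 4.055 - 3.812 = 0.243 g
Step 2: Ratio = 0.243 / 4.055 = 0.059926
Step 3: Mass loss% = 0.059926 * 100 = 5.9926% ≈ 5.99%

5.99%


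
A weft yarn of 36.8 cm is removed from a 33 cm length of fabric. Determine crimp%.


Formula: Crimp% = ((L_yarn - L_fabric) / L_fabric) * 100
Step 1: Extension = 36.8 - 33 = 3.8 cm
Step 2: Crimp% = (3.8 / 33) * 100
Step 3: Crimp% = 0.115152 * 100 = 11.5152% ≈ 11.5%

11.5%


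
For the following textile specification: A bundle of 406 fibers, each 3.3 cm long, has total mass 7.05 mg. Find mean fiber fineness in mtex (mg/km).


Formula: fineness (mtex) = mass (mg) / total length (km) = (mass_mg / total_length_m) * 1000
Step 1: Convert fiber length: 3.3 cm = 0.033 m
Step 2: Total fiber length = 406 * 0.033 = 13.398 m
Step 3: Linear density = 7.05 mg / 13.398 m = 0.5262 mg/m
Step 4: fineness = 0.5262 * 1000 = 526.2 mtex

526.2 mtex


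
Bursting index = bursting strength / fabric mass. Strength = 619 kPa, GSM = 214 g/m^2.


Formula: Bursting Index = Bursting Strength / Fabric GSM
BI = 619 kPa / 214 g/m^2
BI = 2.893 kPa/(g/m^2)

2.893 kPa/(g/m^2)


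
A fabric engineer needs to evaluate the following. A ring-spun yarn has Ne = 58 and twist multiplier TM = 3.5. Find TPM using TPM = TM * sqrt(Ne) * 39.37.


Formula: TPM = TM * sqrt(Ne) * 39.37
Step 1: sqrt(Ne) = sqrt(58) = 7.6158
Step 2: TM * sqrt(Ne) = 3.5 * 7.6158 = 26.6553
Step 3: TPM = 26.6553 * 39.37 = 1049 twists/m

1049 twists/m


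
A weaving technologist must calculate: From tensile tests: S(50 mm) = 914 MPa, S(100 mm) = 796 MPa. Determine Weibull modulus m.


Formula: m = ln(L1/L2) / ln(S2/S1)
Step 1: ln(L1/L2) = ln(50/100) = -0.69315
Step 2: S2/S1 = 796/914 = 0.8709
Step 3: ln(S2/S1) = ln(0.8709) = -0.13823
Step 4: m = -0.69315 / -0.13823 = 5.01

5.01 (Weibull m)


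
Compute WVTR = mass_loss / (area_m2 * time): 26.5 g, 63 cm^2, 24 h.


Formula: WVTR = mass_loss / (area * time)
Step 1: Convert area: 63 cm^2 = 0.0063 m^2
Step 2: WVTR = 26.5 g / (0.0063 m^2 * 24 h)
Step 3: WVTR = 26.5 / 0.1512 = 175.3 g/m^2/h

175.3 g/m^2/h


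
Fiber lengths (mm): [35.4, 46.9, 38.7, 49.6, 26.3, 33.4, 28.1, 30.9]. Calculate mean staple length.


Formula: Mean = sum of lengths / count
Sum = 35.4 + 46.9 + 38.7 + 49.6 + 26.3 + 33.4 + 28.1 + 30.9
Sum = 289.3 mm
Mean = 289.3 / 8 = 36.16 mm

36.16 mm


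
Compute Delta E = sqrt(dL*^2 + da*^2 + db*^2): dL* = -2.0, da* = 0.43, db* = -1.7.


Formula: Delta E = sqrt(dL*^2 + da*^2 + db*^2)
Step 1: dL*^2 = (-2.0)^2 = 4.0
Step 2: da*^2 = 0.43^2 = 0.1849
Step 3: db*^2 = (-1.7)^2 = 2.89
Step 4: Sum = 4.0 + 0.1849 + 2.89 = 7.0749
Step 5: Delta E = sqrt(7.0749) = 2.66

2.66 Delta E


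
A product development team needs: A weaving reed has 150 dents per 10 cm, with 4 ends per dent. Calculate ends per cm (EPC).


Formula: EPC = (dents per 10 cm * ends per dent) / 10
Step 1: Total ends per 10 cm = 150 * 4 = 600
Step 2: EPC = 600 / 10 = 60.0 ends/cm

60.0 ends/cm


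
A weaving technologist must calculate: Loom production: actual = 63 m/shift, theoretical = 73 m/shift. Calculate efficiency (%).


Formula: Efficiency% = (Actual output / Theoretical output) * 100
Efficiency% = (63 / 73) * 100
Efficiency% = 0.863014 * 100 = 86.3014% ≈ 86.3%

86.3%


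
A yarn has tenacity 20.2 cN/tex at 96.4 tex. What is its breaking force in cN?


Formula: Breaking force = Tenacity * Linear density
F = 20.2 cN/tex * 96.4 tex
F = 1947.28 cN

1947.28 cN


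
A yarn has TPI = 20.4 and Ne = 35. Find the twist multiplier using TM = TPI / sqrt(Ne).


Formula: TM = TPI / sqrt(Ne)
Step 1: sqrt(Ne) = sqrt(35) = 5.9161
Step 2: TM = 20.4 / 5.9161 = 3.45

3.45 TM


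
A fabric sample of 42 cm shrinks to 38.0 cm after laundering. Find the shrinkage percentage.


Formula: Shrinkage% = ((L_before - L_after) / L_before) * 100
Step 1: Shrinkage = 42 - 38.0 = 4.0 cm
Step 2: Shrinkage% = (4.0 / 42) * 100
Step 3: Shrinkage% = 0.095238 * 100 = 9.5238% ≈ 9.5%

9.5%


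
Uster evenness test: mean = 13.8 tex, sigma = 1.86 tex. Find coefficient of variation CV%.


Formula: CV% = (standard deviation / mean) * 100
Step 1: Ratio = 1.86 / 13.8 = 0.134783
Step 2: CV% = 0.134783 * 100 = 13.4783% ≈ 13.5%

13.5%


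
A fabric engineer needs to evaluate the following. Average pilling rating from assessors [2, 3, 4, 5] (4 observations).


Formula: Mean = sum / count
Sum = 2 + 3 + 4 + 5 = 14
Mean = 14 / 4 = 3.5

3.5


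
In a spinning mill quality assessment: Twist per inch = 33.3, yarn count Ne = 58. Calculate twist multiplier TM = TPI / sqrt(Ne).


Formula: TM = TPI / sqrt(Ne)
Step 1: sqrt(Ne) = sqrt(58) = 7.6158
Step 2: TM = 33.3 / 7.6158 = 4.37

4.37 TM


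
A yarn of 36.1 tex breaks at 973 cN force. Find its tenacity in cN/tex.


Formula: Tenacity = Breaking force / Linear density
Tenacity = 973 cN / 36.1 tex
Tenacity = 26.95 cN/tex

26.95 cN/tex


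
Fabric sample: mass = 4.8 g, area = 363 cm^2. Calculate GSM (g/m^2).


Formula: GSM = mass_g / area_m2
Step 1: Convert area: 363 cm^2 = 363 / 10000 = 0.0363 m^2
Step 2: GSM = 4.8 g / 0.0363 m^2 = 132.2 g/m^2

132.2 g/m^2


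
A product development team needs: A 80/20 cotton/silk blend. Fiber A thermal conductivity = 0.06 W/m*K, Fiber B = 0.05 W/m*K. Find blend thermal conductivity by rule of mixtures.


Formula: Blend property = (fraction_A * property_A) + (fraction_B * property_B)
Step 1: Contribution A = 80/100 * 0.06 W/m*K = 0.048 W/m*K
Step 2: Contribution B = 20/100 * 0.05 W/m*K = 0.01 W/m*K
Step 3: Blend thermal conductivity = 0.048 + 0.01 = 0.058 W/m*K

0.058 W/m*K


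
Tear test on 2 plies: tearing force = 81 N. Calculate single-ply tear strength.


Formula: Per-ply strength = Total force / Number of plies
Per-ply = 81 N / 2
Per-ply = 40.5 N

40.5 N


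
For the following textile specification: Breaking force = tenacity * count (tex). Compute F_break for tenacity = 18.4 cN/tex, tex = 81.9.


Formula: Breaking force = Tenacity * Linear density
F = 18.4 cN/tex * 81.9 tex
F = 1506.96 cN

1506.96 cN


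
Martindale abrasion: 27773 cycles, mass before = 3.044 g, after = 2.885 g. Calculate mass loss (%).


Formula: Mass loss% = ((m_before - m_after) / m_before) * 100
Step 1: Mass loss = 3.044 - 2.885 = 0.159 g
Step 2: Ratio = 0.159 / 3.044 = 0.0522339
Step 3: Mass loss% = 0.0522339 * 100 = 5.22339% ≈ 5.22%

5.22%


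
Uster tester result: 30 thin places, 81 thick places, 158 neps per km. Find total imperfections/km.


Formula: Total = thin places + thick places + neps
Total = 30 + 81 + 158
Total = 269 imperfections/km

269 imperfections/km


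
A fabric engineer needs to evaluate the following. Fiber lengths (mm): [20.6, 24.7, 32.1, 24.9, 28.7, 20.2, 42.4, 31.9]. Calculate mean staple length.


Formula: Mean = sum of lengths / count
Sum = 20.6 + 24.7 + 32.1 + 24.9 + 28.7 + 20.2 + 42.4 + 31.9
Sum = 225.5 mm
Mean = 225.5 / 8 = 28.19 mm

28.19 mm


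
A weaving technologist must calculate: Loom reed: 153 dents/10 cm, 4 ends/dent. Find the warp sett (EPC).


Formula: EPC = (dents per 10 cm * ends per dent) / 10
Step 1: Total ends per 10 cm = 153 * 4 = 612
Step 2: EPC = 612 / 10 = 61.2 ends/cm

61.2 ends/cm


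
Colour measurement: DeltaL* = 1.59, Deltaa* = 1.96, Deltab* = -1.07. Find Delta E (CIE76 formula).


Formula: Delta E = sqrt(dL*^2 + da*^2 + db*^2)
Step 1: dL*^2 = 1.59^2 = 2.5281
Step 2: da*^2 = 1.96^2 = 3.8416
Step 3: db*^2 = (-1.07)^2 = 1.1449
Step 4: Sum = 2.5281 + 3.8416 + 1.1449 = 7.5146
Step 5: Delta E = sqrt(7.5146) = 2.74

2.74 Delta E


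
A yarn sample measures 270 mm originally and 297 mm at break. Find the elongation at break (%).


Formula: Elongation (%) = ((L_break - L0) / L0) * 100
Step 1: Extension = 297 - 270 = 27 mm
Step 2: Elongation = (27 / 270) * 100
Step 3: Elongation = 0.1 * 100 = 10.0%

10.0%


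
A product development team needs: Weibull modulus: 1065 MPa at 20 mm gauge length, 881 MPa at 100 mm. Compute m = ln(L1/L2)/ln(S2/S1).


Formula: m = ln(L1/L2) / ln(S2/S1)
Step 1: ln(L1/L2) = ln(20/100) = -1.60944
Step 2: S2/S1 = 881/1065 = 0.82723
Step 3: ln(S2/S1) = ln(0.82723) = -0.18967
Step 4: m = -1.60944 / -0.18967 = 8.49

8.49 (Weibull m)


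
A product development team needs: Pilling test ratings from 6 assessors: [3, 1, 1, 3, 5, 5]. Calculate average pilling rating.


Formula: Mean = sum / count
Sum = 3 + 1 + 1 + 3 + 5 + 5 = 18
Mean = 18 / 6 = 3.0

3.0


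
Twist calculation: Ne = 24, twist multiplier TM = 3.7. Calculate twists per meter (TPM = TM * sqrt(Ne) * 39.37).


Formula: TPM = TM * sqrt(Ne) * 39.37
Step 1: sqrt(Ne) = sqrt(24) = 4.899
Step 2: TM * sqrt(Ne) = 3.7 * 4.899 = 18.1263
Step 3: TPM = 18.1263 * 39.37 = 714 twists/m

714 twists/m


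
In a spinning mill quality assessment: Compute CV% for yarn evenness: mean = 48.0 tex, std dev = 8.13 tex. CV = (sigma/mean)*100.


Formula: CV% = (standard deviation / mean) * 100
Step 1: Ratio = 8.13 / 48.0 = 0.169375
Step 2: CV% = 0.169375 * 100 = 16.9375% ≈ 16.9%

16.9%


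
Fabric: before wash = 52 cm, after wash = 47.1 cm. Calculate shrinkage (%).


Formula: Shrinkage% = ((L_before - L_after) / L_before) * 100
Step 1: Shrinkage = 52 - 47.1 = 4.9 cm
Step 2: Shrinkage% = (4.9 / 52) * 100
Step 3: Shrinkage% = 0.094231 * 100 = 9.4231% ≈ 9.4%

9.4%


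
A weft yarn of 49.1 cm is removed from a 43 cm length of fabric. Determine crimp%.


Formula: Crimp% = ((L_yarn - L_fabric) / L_fabric) * 100
Step 1: Extension = 49.1 - 43 = 6.1 cm
Step 2: Crimp% = (6.1 / 43) * 100
Step 3: Crimp% = 0.14186 * 100 = 14.186% ≈ 14.2%

14.2%


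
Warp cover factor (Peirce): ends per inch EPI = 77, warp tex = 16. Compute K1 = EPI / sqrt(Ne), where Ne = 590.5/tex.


Formula: K1 = EPI / sqrt(Ne), with Ne = 590.5 / tex_warp
Step 1: Ne = 590.5 / 16 = 36.906
Step 2: sqrt(Ne) = sqrt(36.906) = 6.075
Step 3: K1 = 77 / 6.075 = 12.7

12.7


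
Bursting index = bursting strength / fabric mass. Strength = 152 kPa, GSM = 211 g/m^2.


Formula: Bursting Index = Bursting Strength / Fabric GSM
BI = 152 kPa / 211 g/m^2
BI = 0.720 kPa/(g/m^2)

0.720 kPa/(g/m^2)


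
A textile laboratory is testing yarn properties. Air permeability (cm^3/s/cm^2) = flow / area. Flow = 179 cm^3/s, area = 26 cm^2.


Formula: Air Permeability = Airflow / Test Area
AP = 179 cm^3/s / 26 cm^2
AP = 6.9 cm^3/s/cm^2

6.9 cm^3/s/cm^2


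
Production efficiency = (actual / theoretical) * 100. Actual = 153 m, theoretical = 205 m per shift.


Formula: Efficiency% = (Actual output / Theoretical output) * 100
Efficiency% = (153 / 205) * 100
Efficiency% = 0.746341 * 100 = 74.6341% ≈ 74.6%

74.6%


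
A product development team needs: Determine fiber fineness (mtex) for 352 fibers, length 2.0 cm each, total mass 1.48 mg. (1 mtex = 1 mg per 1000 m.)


Formula: fineness (mtex) = mass (mg) / total length (km) = (mass_mg / total_length_m) * 1000
Step 1: Convert fiber length: 2.0 cm = 0.02 m
Step 2: Total fiber length = 352 * 0.02 = 7.04 m
Step 3: Linear density = 1.48 mg / 7.04 m = 0.2102 mg/m
Step 4: fineness = 0.2102 * 1000 = 210.2 mtex

210.2 mtex


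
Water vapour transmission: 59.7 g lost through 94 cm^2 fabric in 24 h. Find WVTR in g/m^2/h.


Formula: WVTR = mass_loss / (area * time)
Step 1: Convert area: 94 cm^2 = 0.0094 m^2
Step 2: WVTR = 59.7 g / (0.0094 m^2 * 24 h)
Step 3: WVTR = 59.7 / 0.2256 = 264.6 g/m^2/h

264.6 g/m^2/h


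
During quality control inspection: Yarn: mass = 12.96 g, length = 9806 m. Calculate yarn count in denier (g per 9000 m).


Formula: den = (mass_g / length_m) * 9000
Substituting: den = (12.96 / 9806) * 9000
Intermediate: 12.96 / 9806 = 0.00132164 g/m
den = 0.00132164 * 9000 = 11.9 denier

11.9 denier


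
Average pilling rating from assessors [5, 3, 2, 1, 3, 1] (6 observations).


Formula: Mean = sum / count
Sum = 5 + 3 + 2 + 1 + 3 + 1 = 15
Mean = 15 / 6 = 2.5

2.5


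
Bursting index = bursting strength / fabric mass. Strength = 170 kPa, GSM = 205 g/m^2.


Formula: Bursting Index = Bursting Strength / Fabric GSM
BI = 170 kPa / 205 g/m^2
BI = 0.829 kPa/(g/m^2)

0.829 kPa/(g/m^2)


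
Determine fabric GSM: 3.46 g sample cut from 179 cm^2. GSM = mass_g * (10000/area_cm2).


Formula: GSM = mass_g / area_m2
Step 1: Convert area: 179 cm^2 = 179 / 10000 = 0.0179 m^2
Step 2: GSM = 3.46 g / 0.0179 m^2 = 193.3 g/m^2

193.3 g/m^2


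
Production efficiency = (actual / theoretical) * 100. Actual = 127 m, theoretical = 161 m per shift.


Formula: Efficiency% = (Actual output / Theoretical output) * 100
Efficiency% = (127 / 161) * 100
Efficiency% = 0.78882 * 100 = 78.882% ≈ 78.9%

78.9%


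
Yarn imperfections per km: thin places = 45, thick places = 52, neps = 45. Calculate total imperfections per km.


Formula: Total = thin places + thick places + neps
Total = 45 + 52 + 45
Total = 142 imperfections/km

142 imperfections/km


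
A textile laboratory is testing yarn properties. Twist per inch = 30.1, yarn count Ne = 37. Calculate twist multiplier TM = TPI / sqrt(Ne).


Formula: TM = TPI / sqrt(Ne)
Step 1: sqrt(Ne) = sqrt(37) = 6.0828
Step 2: TM = 30.1 / 6.0828 = 4.95

4.95 TM


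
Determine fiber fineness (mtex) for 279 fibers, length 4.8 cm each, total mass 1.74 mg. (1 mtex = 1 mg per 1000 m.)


Formula: fineness (mtex) = mass (mg) / total length (km) = (mass_mg / total_length_m) * 1000
Step 1: Convert fiber length: 4.8 cm = 0.048 m
Step 2: Total fiber length = 279 * 0.048 = 13.392 m
Step 3: Linear density = 1.74 mg / 13.392 m = 0.1299 mg/m
Step 4: fineness = 0.1299 * 1000 = 129.9 mtex

129.9 mtex


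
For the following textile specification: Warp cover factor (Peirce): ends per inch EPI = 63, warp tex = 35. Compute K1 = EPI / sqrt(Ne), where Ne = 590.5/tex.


Formula: K1 = EPI / sqrt(Ne), with Ne = 590.5 / tex_warp
Step 1: Ne = 590.5 / 35 = 16.871
Step 2: sqrt(Ne) = sqrt(16.871) = 4.1074
Step 3: K1 = 63 / 4.1074 = 15.3

15.3


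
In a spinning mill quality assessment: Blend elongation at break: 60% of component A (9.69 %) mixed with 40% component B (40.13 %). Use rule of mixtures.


Formula: Blend property = (fraction_A * property_A) + (fraction_B * property_B)
Step 1: Contribution A = 60/100 * 9.69 % = 5.814 %
Step 2: Contribution B = 40/100 * 40.13 % = 16.052 %
Step 3: Blend elongation at break = 5.814 + 16.052 = 21.866 %

21.866 %


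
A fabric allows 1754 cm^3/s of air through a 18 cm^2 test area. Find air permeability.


Formula: Air Permeability = Airflow / Test Area
AP = 1754 cm^3/s / 18 cm^2
AP = 97.4 cm^3/s/cm^2

97.4 cm^3/s/cm^2


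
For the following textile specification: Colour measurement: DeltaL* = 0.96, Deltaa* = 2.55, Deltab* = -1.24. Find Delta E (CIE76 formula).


Formula: Delta E = sqrt(dL*^2 + da*^2 + db*^2)
Step 1: dL*^2 = 0.96^2 = 0.9216
Step 2: da*^2 = 2.55^2 = 6.5025
Step 3: db*^2 = (-1.24)^2 = 1.5376
Step 4: Sum = 0.9216 + 6.5025 + 1.5376 = 8.9617
Step 5: Delta E = sqrt(8.9617) = 2.99

2.99 Delta E


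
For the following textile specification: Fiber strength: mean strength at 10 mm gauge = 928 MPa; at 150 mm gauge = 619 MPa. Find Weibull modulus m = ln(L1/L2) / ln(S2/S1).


Formula: m = ln(L1/L2) / ln(S2/S1)
Step 1: ln(L1/L2) = ln(10/150) = -2.70805
Step 2: S2/S1 = 619/928 = 0.66703
Step 3: ln(S2/S1) = ln(0.66703) = -0.40492
Step 4: m = -2.70805 / -0.40492 = 6.69

6.69 (Weibull m)


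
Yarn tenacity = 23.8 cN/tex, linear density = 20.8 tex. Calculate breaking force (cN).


Formula: Breaking force = Tenacity * Linear density
F = 23.8 cN/tex * 20.8 tex
F = 495.04 cN

495.04 cN


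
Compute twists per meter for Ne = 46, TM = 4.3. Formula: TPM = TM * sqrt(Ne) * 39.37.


Formula: TPM = TM * sqrt(Ne) * 39.37
Step 1: sqrt(Ne) = sqrt(46) = 6.7823
Step 2: TM * sqrt(Ne) = 4.3 * 6.7823 = 29.1639
Step 3: TPM = 29.1639 * 39.37 = 1148 twists/m

1148 twists/m


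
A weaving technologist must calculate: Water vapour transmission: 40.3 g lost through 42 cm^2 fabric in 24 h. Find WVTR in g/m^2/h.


Formula: WVTR = mass_loss / (area * time)
Step 1: Convert area: 42 cm^2 = 0.0042 m^2
Step 2: WVTR = 40.3 g / (0.0042 m^2 * 24 h)
Step 3: WVTR = 40.3 / 0.1008 = 399.8 g/m^2/h

399.8 g/m^2/h


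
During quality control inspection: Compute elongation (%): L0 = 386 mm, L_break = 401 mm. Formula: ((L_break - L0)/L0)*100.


Formula: Elongation (%) = ((L_break - L0) / L0) * 100
Step 1: Extension = 401 - 386 = 15 mm
Step 2: Elongation = (15 / 386) * 100
Step 3: Elongation = 0.03886 * 100 = 3.886% ≈ 3.9%

3.9%


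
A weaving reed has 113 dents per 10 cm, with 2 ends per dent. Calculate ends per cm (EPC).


Formula: EPC = (dents per 10 cm * ends per dent) / 10
Step 1: Total ends per 10 cm = 113 * 2 = 226
Step 2: EPC = 226 / 10 = 22.6 ends/cm

22.6 ends/cm


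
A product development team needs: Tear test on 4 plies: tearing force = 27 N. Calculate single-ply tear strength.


Formula: Per-ply strength = Total force / Number of plies
Per-ply = 27 N / 4
Per-ply = 6.75 N

6.75 N


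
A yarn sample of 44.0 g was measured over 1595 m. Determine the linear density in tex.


Formula: Tex = (mass_g / length_m) * 1000
Substituting: Tex = (44.0 / 1595) * 1000
Intermediate: 44.0 / 1595 = 0.02758621 g/m
Tex = 0.02758621 * 1000 = 27.59 tex

27.59 tex


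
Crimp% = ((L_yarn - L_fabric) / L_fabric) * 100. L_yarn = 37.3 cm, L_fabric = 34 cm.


Formula: Crimp% = ((L_yarn - L_fabric) / L_fabric) * 100
Step 1: Extension = 37.3 - 34 = 3.3 cm
Step 2: Crimp% = (3.3 / 34) * 100
Step 3: Crimp% = 0.097059 * 100 = 9.7059% ≈ 9.7%

9.7%


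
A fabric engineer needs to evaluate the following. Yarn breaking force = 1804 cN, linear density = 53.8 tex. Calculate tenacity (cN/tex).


Formula: Tenacity = Breaking force / Linear density
Tenacity = 1804 cN / 53.8 tex
Tenacity = 33.53 cN/tex

33.53 cN/tex


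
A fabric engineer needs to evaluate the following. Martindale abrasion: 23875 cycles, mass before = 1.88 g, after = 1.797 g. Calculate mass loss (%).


Formula: Mass loss% = ((m_before - m_after) / m_before) * 100
Step 1: Mass loss = 1.88 - 1.797 = 0.083 g
Step 2: Ratio = 0.083 / 1.88 = 0.0441489
Step 3: Mass loss% = 0.0441489 * 100 = 4.41489% ≈ 4.41%

4.41%


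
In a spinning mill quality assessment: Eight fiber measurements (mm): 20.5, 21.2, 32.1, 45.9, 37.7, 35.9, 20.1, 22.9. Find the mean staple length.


Formula: Mean = sum of lengths / count
Sum = 20.5 + 21.2 + 32.1 + 45.9 + 37.7 + 35.9 + 20.1 + 22.9
Sum = 236.3 mm
Mean = 236.3 / 8 = 29.54 mm

29.54 mm


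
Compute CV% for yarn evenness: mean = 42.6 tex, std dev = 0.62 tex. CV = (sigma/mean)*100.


Formula: CV% = (standard deviation / mean) * 100
Step 1: Ratio = 0.62 / 42.6 = 0.014554
Step 2: CV% = 0.014554 * 100 = 1.4554% ≈ 1.5%

1.5%


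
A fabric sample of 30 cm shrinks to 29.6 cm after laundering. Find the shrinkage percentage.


Formula: Shrinkage% = ((L_before - L_after) / L_before) * 100
Step 1: Shrinkage = 30 - 29.6 = 0.4 cm
Step 2: Shrinkage% = (0.4 / 30) * 100
Step 3: Shrinkage% = 0.013333 * 100 = 1.3333% ≈ 1.3%

1.3%


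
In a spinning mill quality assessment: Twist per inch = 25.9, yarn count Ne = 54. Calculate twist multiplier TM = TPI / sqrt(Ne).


Formula: TM = TPI / sqrt(Ne)
Step 1: sqrt(Ne) = sqrt(54) = 7.3485
Step 2: TM = 25.9 / 7.3485 = 3.52

3.52 TM


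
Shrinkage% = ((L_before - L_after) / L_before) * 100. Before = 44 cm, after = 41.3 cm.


Formula: Shrinkage% = ((L_before - L_after) / L_before) * 100
Step 1: Shrinkage = 44 - 41.3 = 2.7 cm
Step 2: Shrinkage% = (2.7 / 44) * 100
Step 3: Shrinkage% = 0.061364 * 100 = 6.1364% ≈ 6.1%

6.1%


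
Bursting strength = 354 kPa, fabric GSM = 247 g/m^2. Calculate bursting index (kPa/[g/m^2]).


Formula: Bursting Index = Bursting Strength / Fabric GSM
BI = 354 kPa / 247 g/m^2
BI = 1.433 kPa/(g/m^2)

1.433 kPa/(g/m^2)


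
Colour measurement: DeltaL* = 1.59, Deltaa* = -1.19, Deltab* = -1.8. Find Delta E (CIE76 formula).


Formula: Delta E = sqrt(dL*^2 + da*^2 + db*^2)
Step 1: dL*^2 = 1.59^2 = 2.5281
Step 2: da*^2 = (-1.19)^2 = 1.4161
Step 3: db*^2 = (-1.8)^2 = 3.24
Step 4: Sum = 2.5281 + 1.4161 + 3.24 = 7.1842
Step 5: Delta E = sqrt(7.1842) = 2.68

2.68 Delta E


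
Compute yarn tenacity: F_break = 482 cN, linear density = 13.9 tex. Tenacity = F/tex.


Formula: Tenacity = Breaking force / Linear density
Tenacity = 482 cN / 13.9 tex
Tenacity = 34.68 cN/tex

34.68 cN/tex


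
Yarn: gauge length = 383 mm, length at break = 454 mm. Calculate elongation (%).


Formula: Elongation (%) = ((L_break - L0) / L0) * 100
Step 1: Extension = 454 - 383 = 71 mm
Step 2: Elongation = (71 / 383) * 100
Step 3: Elongation = 0.185379 * 100 = 18.5379% ≈ 18.5%

18.5%


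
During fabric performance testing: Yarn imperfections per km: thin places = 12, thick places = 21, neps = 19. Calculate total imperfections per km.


Formula: Total = thin places + thick places + neps
Total = 12 + 21 + 19
Total = 52 imperfections/km

52 imperfections/km


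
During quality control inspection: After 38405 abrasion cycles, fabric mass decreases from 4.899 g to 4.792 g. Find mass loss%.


Formula: Mass loss% = ((m_before - m_after) / m_before) * 100
Step 1: Mass loss = 4.899 - 4.792 = 0.107 g
Step 2: Ratio = 0.107 / 4.899 = 0.0218412
Step 3: Mass loss% = 0.0218412 * 100 = 2.18412% ≈ 2.18%

2.18%


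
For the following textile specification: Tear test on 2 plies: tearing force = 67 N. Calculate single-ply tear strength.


Formula: Per-ply strength = Total force / Number of plies
Per-ply = 67 N / 2
Per-ply = 33.5 N

33.5 N


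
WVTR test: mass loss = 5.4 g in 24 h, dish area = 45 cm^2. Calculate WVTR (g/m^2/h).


Formula: WVTR = mass_loss / (area * time)
Step 1: Convert area: 45 cm^2 = 0.0045 m^2
Step 2: WVTR = 5.4 g / (0.0045 m^2 * 24 h)
Step 3: WVTR = 5.4 / 0.108 = 50.0 g/m^2/h

50.0 g/m^2/h


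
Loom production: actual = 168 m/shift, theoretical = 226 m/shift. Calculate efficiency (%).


Formula: Efficiency% = (Actual output / Theoretical output) * 100
Efficiency% = (168 / 226) * 100
Efficiency% = 0.743363 * 100 = 74.3363% ≈ 74.3%

74.3%


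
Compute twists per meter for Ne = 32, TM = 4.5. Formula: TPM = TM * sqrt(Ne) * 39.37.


Formula: TPM = TM * sqrt(Ne) * 39.37
Step 1: sqrt(Ne) = sqrt(32) = 5.6569
Step 2: TM * sqrt(Ne) = 4.5 * 5.6569 = 25.4561
Step 3: TPM = 25.4561 * 39.37 = 1002 twists/m

1002 twists/m


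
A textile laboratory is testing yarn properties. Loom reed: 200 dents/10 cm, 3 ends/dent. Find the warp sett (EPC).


Formula: EPC = (dents per 10 cm * ends per dent) / 10
Step 1: Total ends per 10 cm = 200 * 3 = 600
Step 2: EPC = 600 / 10 = 60.0 ends/cm

60.0 ends/cm


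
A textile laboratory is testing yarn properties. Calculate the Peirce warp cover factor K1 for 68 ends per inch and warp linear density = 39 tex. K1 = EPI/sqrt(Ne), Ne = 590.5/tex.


Formula: K1 = EPI / sqrt(Ne), with Ne = 590.5 / tex_warp
Step 1: Ne = 590.5 / 39 = 15.141
Step 2: sqrt(Ne) = sqrt(15.141) = 3.8911
Step 3: K1 = 68 / 3.8911 = 17.5

17.5


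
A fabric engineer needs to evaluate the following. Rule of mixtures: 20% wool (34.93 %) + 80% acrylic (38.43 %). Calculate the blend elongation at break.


Formula: Blend property = (fraction_A * property_A) + (fraction_B * property_B)
Step 1: Contribution A = 20/100 * 34.93 % = 6.986 %
Step 2: Contribution B = 80/100 * 38.43 % = 30.744 %
Step 3: Blend elongation at break = 6.986 + 30.744 = 37.73 %

37.73 %


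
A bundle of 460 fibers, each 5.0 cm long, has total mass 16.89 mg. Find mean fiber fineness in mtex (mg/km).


Formula: fineness (mtex) = mass (mg) / total length (km) = (mass_mg / total_length_m) * 1000
Step 1: Convert fiber length: 5.0 cm = 0.05 m
Step 2: Total fiber length = 460 * 0.05 = 23.0 m
Step 3: Linear density = 16.89 mg / 23.0 m = 0.7343 mg/m
Step 4: fineness = 0.7343 * 1000 = 734.3 mtex

734.3 mtex


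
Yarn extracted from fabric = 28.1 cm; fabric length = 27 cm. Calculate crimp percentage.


Formula: Crimp% = ((L_yarn - L_fabric) / L_fabric) * 100
Step 1: Extension = 28.1 - 27 = 1.1 cm
Step 2: Crimp% = (1.1 / 27) * 100
Step 3: Crimp% = 0.040741 * 100 = 4.0741% ≈ 4.1%

4.1%


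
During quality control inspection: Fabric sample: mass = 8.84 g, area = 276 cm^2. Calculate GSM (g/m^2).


Formula: GSM = mass_g / area_m2
Step 1: Convert area: 276 cm^2 = 276 / 10000 = 0.0276 m^2
Step 2: GSM = 8.84 g / 0.0276 m^2 = 320.3 g/m^2

320.3 g/m^2


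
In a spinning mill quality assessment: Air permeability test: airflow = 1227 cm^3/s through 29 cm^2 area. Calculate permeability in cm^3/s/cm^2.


Formula: Air Permeability = Airflow / Test Area
AP = 1227 cm^3/s / 29 cm^2
AP = 42.3 cm^3/s/cm^2

42.3 cm^3/s/cm^2


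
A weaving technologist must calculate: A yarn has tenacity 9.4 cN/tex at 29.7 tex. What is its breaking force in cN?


Formula: Breaking force = Tenacity * Linear density
F = 9.4 cN/tex * 29.7 tex
F = 279.18 cN

279.18 cN


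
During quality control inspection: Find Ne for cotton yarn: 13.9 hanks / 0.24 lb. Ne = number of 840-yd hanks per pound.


Formula: Ne = hanks / mass_lb
Substituting: Ne = 13.9 / 0.24
Ne = 57.9

57.9 Ne


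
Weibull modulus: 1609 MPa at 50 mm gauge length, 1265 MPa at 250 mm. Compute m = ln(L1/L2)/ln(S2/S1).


Formula: m = ln(L1/L2) / ln(S2/S1)
Step 1: ln(L1/L2) = ln(50/250) = -1.60944
Step 2: S2/S1 = 1265/1609 = 0.7862
Step 3: ln(S2/S1) = ln(0.7862) = -0.24054
Step 4: m = -1.60944 / -0.24054 = 6.69

6.69 (Weibull m)


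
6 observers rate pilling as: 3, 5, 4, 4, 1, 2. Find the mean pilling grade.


Formula: Mean = sum / count
Sum = 3 + 5 + 4 + 4 + 1 + 2 = 19
Mean = 19 / 6 = 3.2

3.2


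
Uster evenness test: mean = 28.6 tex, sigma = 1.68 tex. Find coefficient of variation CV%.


Formula: CV% = (standard deviation / mean) * 100
Step 1: Ratio = 1.68 / 28.6 = 0.058741
Step 2: CV% = 0.058741 * 100 = 5.8741% ≈ 5.9%

5.9%


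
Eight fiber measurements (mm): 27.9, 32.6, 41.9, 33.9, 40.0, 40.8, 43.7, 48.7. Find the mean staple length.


Formula: Mean = sum of lengths / count
Sum = 27.9 + 32.6 + 41.9 + 33.9 + 40.0 + 40.8 + 43.7 + 48.7
Sum = 309.5 mm
Mean = 309.5 / 8 = 38.69 mm

38.69 mm


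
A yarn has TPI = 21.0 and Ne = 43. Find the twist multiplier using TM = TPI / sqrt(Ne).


Formula: TM = TPI / sqrt(Ne)
Step 1: sqrt(Ne) = sqrt(43) = 6.5574
Step 2: TM = 21.0 / 6.5574 = 3.20

3.20 TM


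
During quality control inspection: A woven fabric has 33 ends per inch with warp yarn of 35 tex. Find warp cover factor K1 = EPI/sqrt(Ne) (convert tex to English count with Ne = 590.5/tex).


Formula: K1 = EPI / sqrt(Ne), with Ne = 590.5 / tex_warp
Step 1: Ne = 590.5 / 35 = 16.871
Step 2: sqrt(Ne) = sqrt(16.871) = 4.1074
Step 3: K1 = 33 / 4.1074 = 8.0

8.0


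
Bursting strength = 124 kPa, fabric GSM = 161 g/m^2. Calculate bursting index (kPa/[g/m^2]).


Formula: Bursting Index = Bursting Strength / Fabric GSM
BI = 124 kPa / 161 g/m^2
BI = 0.770 kPa/(g/m^2)

0.770 kPa/(g/m^2)


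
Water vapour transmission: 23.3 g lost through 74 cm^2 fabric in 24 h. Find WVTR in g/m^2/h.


Formula: WVTR = mass_loss / (area * time)
Step 1: Convert area: 74 cm^2 = 0.0074 m^2
Step 2: WVTR = 23.3 g / (0.0074 m^2 * 24 h)
Step 3: WVTR = 23.3 / 0.1776 = 131.2 g/m^2/h

131.2 g/m^2/h


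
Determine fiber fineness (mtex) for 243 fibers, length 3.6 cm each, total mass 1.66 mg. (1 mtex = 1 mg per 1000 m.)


Formula: fineness (mtex) = mass (mg) / total length (km) = (mass_mg / total_length_m) * 1000
Step 1: Convert fiber length: 3.6 cm = 0.036 m
Step 2: Total fiber length = 243 * 0.036 = 8.748 m
Step 3: Linear density = 1.66 mg / 8.748 m = 0.1898 mg/m
Step 4: fineness = 0.1898 * 1000 = 189.8 mtex

189.8 mtex


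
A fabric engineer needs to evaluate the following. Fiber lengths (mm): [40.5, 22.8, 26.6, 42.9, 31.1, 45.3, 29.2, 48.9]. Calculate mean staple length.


Formula: Mean = sum of lengths / count
Sum = 40.5 + 22.8 + 26.6 + 42.9 + 31.1 + 45.3 + 29.2 + 48.9
Sum = 287.3 mm
Mean = 287.3 / 8 = 35.91 mm

35.91 mm


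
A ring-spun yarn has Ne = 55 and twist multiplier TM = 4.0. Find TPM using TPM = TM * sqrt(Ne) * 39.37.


Formula: TPM = TM * sqrt(Ne) * 39.37
Step 1: sqrt(Ne) = sqrt(55) = 7.4162
Step 2: TM * sqrt(Ne) = 4.0 * 7.4162 = 29.6648
Step 3: TPM = 29.6648 * 39.37 = 1168 twists/m

1168 twists/m


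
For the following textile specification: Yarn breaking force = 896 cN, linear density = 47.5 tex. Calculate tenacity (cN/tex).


Formula: Tenacity = Breaking force / Linear density
Tenacity = 896 cN / 47.5 tex
Tenacity = 18.86 cN/tex

18.86 cN/tex


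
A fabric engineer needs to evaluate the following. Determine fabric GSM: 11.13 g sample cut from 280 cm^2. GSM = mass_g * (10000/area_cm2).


Formula: GSM = mass_g / area_m2
Step 1: Convert area: 280 cm^2 = 280 / 10000 = 0.028 m^2
Step 2: GSM = 11.13 g / 0.028 m^2 = 397.5 g/m^2

397.5 g/m^2


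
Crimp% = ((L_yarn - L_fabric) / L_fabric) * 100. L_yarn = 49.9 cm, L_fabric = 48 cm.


Formula: Crimp% = ((L_yarn - L_fabric) / L_fabric) * 100
Step 1: Extension = 49.9 - 48 = 1.9 cm
Step 2: Crimp% = (1.9 / 48) * 100
Step 3: Crimp% = 0.039583 * 100 = 3.9583% ≈ 4.0%

4.0%


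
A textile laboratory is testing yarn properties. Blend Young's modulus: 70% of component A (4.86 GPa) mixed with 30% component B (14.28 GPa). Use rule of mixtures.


Formula: Blend property = (fraction_A * property_A) + (fraction_B * property_B)
Step 1: Contribution A = 70/100 * 4.86 GPa = 3.402 GPa
Step 2: Contribution B = 30/100 * 14.28 GPa = 4.284 GPa
Step 3: Blend Young's modulus = 3.402 + 4.284 = 7.686 GPa

7.686 GPa


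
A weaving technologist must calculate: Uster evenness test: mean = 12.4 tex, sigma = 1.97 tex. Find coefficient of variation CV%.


Formula: CV% = (standard deviation / mean) * 100
Step 1: Ratio = 1.97 / 12.4 = 0.158871
Step 2: CV% = 0.158871 * 100 = 15.8871% ≈ 15.9%

15.9%


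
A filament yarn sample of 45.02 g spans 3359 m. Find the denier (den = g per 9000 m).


Formula: den = (mass_g / length_m) * 9000
Substituting: den = (45.02 / 3359) * 9000
Intermediate: 45.02 / 3359 = 0.0134028 g/m
den = 0.0134028 * 9000 = 120.6 denier

120.6 denier


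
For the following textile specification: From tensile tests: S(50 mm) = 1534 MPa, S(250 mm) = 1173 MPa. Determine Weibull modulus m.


Formula: m = ln(L1/L2) / ln(S2/S1)
Step 1: ln(L1/L2) = ln(50/250) = -1.60944
Step 2: S2/S1 = 1173/1534 = 0.76467
Step 3: ln(S2/S1) = ln(0.76467) = -0.26831
Step 4: m = -1.60944 / -0.26831 = 6.00

6.00 (Weibull m)


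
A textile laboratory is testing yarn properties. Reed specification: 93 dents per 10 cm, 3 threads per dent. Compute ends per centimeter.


Formula: EPC = (dents per 10 cm * ends per dent) / 10
Step 1: Total ends per 10 cm = 93 * 3 = 279
Step 2: EPC = 279 / 10 = 27.9 ends/cm

27.9 ends/cm


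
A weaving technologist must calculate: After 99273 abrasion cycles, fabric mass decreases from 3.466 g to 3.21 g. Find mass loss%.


Formula: Mass loss% = ((m_before - m_after) / m_before) * 100
Step 1: Mass loss = 3.466 - 3.21 = 0.256 g
Step 2: Ratio = 0.256 / 3.466 = 0.0738604
Step 3: Mass loss% = 0.0738604 * 100 = 7.38604% ≈ 7.39%

7.39%


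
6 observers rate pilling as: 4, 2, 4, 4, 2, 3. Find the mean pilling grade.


Formula: Mean = sum / count
Sum = 4 + 2 + 4 + 4 + 2 + 3 = 19
Mean = 19 / 6 = 3.2

3.2


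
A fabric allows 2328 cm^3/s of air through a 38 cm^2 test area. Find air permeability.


Formula: Air Permeability = Airflow / Test Area
AP = 2328 cm^3/s / 38 cm^2
AP = 61.3 cm^3/s/cm^2

61.3 cm^3/s/cm^2


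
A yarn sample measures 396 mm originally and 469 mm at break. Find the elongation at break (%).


Formula: Elongation (%) = ((L_break - L0) / L0) * 100
Step 1: Extension = 469 - 396 = 73 mm
Step 2: Elongation = (73 / 396) * 100
Step 3: Elongation = 0.184343 * 100 = 18.4343% ≈ 18.4%

18.4%


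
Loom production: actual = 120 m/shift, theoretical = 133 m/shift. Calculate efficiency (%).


Formula: Efficiency% = (Actual output / Theoretical output) * 100
Efficiency% = (120 / 133) * 100
Efficiency% = 0.902256 * 100 = 90.2256% ≈ 90.2%

90.2%


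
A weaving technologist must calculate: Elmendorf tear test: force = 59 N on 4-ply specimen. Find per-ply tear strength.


Formula: Per-ply strength = Total force / Number of plies
Per-ply = 59 N / 4
Per-ply = 14.75 N

14.75 N


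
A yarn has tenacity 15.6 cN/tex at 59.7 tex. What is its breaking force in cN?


Formula: Breaking force = Tenacity * Linear density
F = 15.6 cN/tex * 59.7 tex
F = 931.32 cN

931.32 cN


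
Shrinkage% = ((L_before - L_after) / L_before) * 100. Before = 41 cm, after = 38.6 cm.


Formula: Shrinkage% = ((L_before - L_after) / L_before) * 100
Step 1: Shrinkage = 41 - 38.6 = 2.4 cm
Step 2: Shrinkage% = (2.4 / 41) * 100
Step 3: Shrinkage% = 0.058537 * 100 = 5.8537% ≈ 5.9%

5.9%


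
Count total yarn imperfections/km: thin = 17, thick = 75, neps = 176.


Formula: Total = thin places + thick places + neps
Total = 17 + 75 + 176
Total = 268 imperfections/km

268 imperfections/km


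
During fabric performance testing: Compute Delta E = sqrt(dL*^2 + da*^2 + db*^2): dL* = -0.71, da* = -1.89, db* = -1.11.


Formula: Delta E = sqrt(dL*^2 + da*^2 + db*^2)
Step 1: dL*^2 = (-0.71)^2 = 0.5041
Step 2: da*^2 = (-1.89)^2 = 3.5721
Step 3: db*^2 = (-1.11)^2 = 1.2321
Step 4: Sum = 0.5041 + 3.5721 + 1.2321 = 5.3083
Step 5: Delta E = sqrt(5.3083) = 2.3

2.3 Delta E


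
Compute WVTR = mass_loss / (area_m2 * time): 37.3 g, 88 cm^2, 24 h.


Formula: WVTR = mass_loss / (area * time)
Step 1: Convert area: 88 cm^2 = 0.0088 m^2
Step 2: WVTR = 37.3 g / (0.0088 m^2 * 24 h)
Step 3: WVTR = 37.3 / 0.2112 = 176.6 g/m^2/h

176.6 g/m^2/h


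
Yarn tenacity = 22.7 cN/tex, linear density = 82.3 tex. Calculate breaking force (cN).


Formula: Breaking force = Tenacity * Linear density
F = 22.7 cN/tex * 82.3 tex
F = 1868.21 cN

1868.21 cN


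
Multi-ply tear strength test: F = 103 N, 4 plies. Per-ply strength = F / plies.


Formula: Per-ply strength = Total force / Number of plies
Per-ply = 103 N / 4
Per-ply = 25.75 N

25.75 N


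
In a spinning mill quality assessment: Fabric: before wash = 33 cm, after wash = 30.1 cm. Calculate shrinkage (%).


Formula: Shrinkage% = ((L_before - L_after) / L_before) * 100
Step 1: Shrinkage = 33 - 30.1 = 2.9 cm
Step 2: Shrinkage% = (2.9 / 33) * 100
Step 3: Shrinkage% = 0.087879 * 100 = 8.7879% ≈ 8.8%

8.8%


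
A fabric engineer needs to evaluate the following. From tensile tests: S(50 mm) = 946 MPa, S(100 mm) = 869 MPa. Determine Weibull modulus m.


Formula: m = ln(L1/L2) / ln(S2/S1)
Step 1: ln(L1/L2) = ln(50/100) = -0.69315
Step 2: S2/S1 = 869/946 = 0.9186
Step 3: ln(S2/S1) = ln(0.9186) = -0.08490
Step 4: m = -0.69315 / -0.08490 = 8.16

8.16 (Weibull m)


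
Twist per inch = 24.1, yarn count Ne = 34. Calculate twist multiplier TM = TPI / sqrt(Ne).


Formula: TM = TPI / sqrt(Ne)
Step 1: sqrt(Ne) = sqrt(34) = 5.831
Step 2: TM = 24.1 / 5.831 = 4.13

4.13 TM


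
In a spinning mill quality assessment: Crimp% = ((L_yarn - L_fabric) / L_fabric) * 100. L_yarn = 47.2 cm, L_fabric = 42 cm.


Formula: Crimp% = ((L_yarn - L_fabric) / L_fabric) * 100
Step 1: Extension = 47.2 - 42 = 5.2 cm
Step 2: Crimp% = (5.2 / 42) * 100
Step 3: Crimp% = 0.12381 * 100 = 12.381% ≈ 12.4%

12.4%


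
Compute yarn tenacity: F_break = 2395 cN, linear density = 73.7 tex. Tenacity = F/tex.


Formula: Tenacity = Breaking force / Linear density
Tenacity = 2395 cN / 73.7 tex
Tenacity = 32.50 cN/tex

32.50 cN/tex


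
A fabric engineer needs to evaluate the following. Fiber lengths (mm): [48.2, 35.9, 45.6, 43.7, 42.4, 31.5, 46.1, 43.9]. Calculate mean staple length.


Formula: Mean = sum of lengths / count
Sum = 48.2 + 35.9 + 45.6 + 43.7 + 42.4 + 31.5 + 46.1 + 43.9
Sum = 337.3 mm
Mean = 337.3 / 8 = 42.16 mm

42.16 mm


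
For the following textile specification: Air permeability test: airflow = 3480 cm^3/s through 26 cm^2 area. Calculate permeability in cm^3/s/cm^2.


Formula: Air Permeability = Airflow / Test Area
AP = 3480 cm^3/s / 26 cm^2
AP = 133.8 cm^3/s/cm^2

133.8 cm^3/s/cm^2


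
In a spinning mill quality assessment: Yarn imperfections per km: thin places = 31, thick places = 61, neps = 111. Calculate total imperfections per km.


Formula: Total = thin places + thick places + neps
Total = 31 + 61 + 111
Total = 203 imperfections/km

203 imperfections/km


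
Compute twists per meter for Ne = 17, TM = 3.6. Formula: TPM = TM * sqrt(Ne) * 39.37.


Formula: TPM = TM * sqrt(Ne) * 39.37
Step 1: sqrt(Ne) = sqrt(17) = 4.1231
Step 2: TM * sqrt(Ne) = 3.6 * 4.1231 = 14.8432
Step 3: TPM = 14.8432 * 39.37 = 584 twists/m

584 twists/m


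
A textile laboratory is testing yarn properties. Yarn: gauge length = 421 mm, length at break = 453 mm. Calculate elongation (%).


Formula: Elongation (%) = ((L_break - L0) / L0) * 100
Step 1: Extension = 453 - 421 = 32 mm
Step 2: Elongation = (32 / 421) * 100
Step 3: Elongation = 0.07601 * 100 = 7.601% ≈ 7.6%

7.6%


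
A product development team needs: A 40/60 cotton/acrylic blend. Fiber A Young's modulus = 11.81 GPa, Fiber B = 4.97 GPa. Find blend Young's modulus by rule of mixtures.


Formula: Blend property = (fraction_A * property_A) + (fraction_B * property_B)
Step 1: Contribution A = 40/100 * 11.81 GPa = 4.724 GPa
Step 2: Contribution B = 60/100 * 4.97 GPa = 2.982 GPa
Step 3: Blend Young's modulus = 4.724 + 2.982 = 7.706 GPa

7.706 GPa
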